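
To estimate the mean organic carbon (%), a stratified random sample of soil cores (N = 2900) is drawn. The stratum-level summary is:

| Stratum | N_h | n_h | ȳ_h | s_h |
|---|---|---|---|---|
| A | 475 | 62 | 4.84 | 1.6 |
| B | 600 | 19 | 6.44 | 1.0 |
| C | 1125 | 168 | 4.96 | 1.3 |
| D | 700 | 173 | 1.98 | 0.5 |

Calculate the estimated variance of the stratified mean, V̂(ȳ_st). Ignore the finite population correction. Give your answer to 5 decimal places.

V̂(ȳ_st) ≈ 0.00496

V̂(ȳ_st) = Σ W_h² s_h²/n_h, with W_h = N_h/N and N = 2900:
  stratum A: (475/2900)²·1.6²/62 = 0.00110774
  stratum B: (600/2900)²·1.0²/19 = 0.00225296
  stratum C: (1125/2900)²·1.3²/168 = 0.00151386
  stratum D: (700/2900)²·0.5²/173 = 8.41965e-05
V̂(ȳ_st) = 0.00495876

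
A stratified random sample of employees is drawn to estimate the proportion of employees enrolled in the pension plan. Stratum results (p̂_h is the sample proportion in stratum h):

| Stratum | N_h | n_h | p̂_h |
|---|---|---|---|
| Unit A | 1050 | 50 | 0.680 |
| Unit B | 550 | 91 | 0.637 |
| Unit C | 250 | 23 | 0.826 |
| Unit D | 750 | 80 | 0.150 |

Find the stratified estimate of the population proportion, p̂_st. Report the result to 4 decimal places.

p̂_st ≈ 0.5321

N = 2600; stratum weights W_h = N_h/N.
p̂_st = Σ W_h p̂_h = (1050·0.680 + 550·0.637 + 250·0.826 + 750·0.150)/2600 = 0.53206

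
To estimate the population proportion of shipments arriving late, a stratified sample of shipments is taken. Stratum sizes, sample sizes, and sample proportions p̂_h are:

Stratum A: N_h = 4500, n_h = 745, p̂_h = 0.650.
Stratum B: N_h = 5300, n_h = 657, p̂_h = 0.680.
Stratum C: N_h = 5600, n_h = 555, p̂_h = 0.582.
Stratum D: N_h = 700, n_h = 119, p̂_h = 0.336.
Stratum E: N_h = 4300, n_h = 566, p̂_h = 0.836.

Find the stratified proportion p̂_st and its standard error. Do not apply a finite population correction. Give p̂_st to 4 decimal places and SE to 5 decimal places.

N = 20400; stratum weights W_h = N_h/N.
p̂_st = Σ W_h p̂_h = (4500·0.650 + 5300·0.680 + 5600·0.582 + 700·0.336 + 4300·0.836)/20400 = 0.66756
V̂(p̂_st) = Σ W_h² p̂_h(1−p̂_h)/(n_h−1):
  stratum A: (4500/20400)²·0.650·0.350/744 = 1.4879e-05
  stratum B: (5300/20400)²·0.680·0.320/656 = 2.23896e-05
  stratum C: (5600/20400)²·0.582·0.418/554 = 3.30906e-05
  stratum D: (700/20400)²·0.336·0.664/118 = 2.22618e-06
  stratum E: (4300/20400)²·0.836·0.164/565 = 1.07815e-05
V̂(p̂_st) = 8.33669e-05; SE = √V̂ = 0.00913055

p̂_st ≈ 0.6676, SE ≈ 0.00913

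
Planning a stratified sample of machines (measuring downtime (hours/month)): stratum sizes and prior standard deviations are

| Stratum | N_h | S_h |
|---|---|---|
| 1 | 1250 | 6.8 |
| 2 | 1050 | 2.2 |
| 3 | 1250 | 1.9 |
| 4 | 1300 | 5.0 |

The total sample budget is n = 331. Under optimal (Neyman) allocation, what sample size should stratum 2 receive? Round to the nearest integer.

Neyman allocation: n_h = n · N_h S_h / Σ N_i S_i, with n = 331.
  stratum 1: N_h·S_h = 1250·6.8 = 8500.00
  stratum 2: N_h·S_h = 1050·2.2 = 2310.00
  stratum 3: N_h·S_h = 1250·1.9 = 2375.00
  stratum 4: N_h·S_h = 1300·5.0 = 6500.00
Σ N_h S_h = 19685.00
n for stratum 2 = 331·2310.00/19685.00 = 38.842 → 39

39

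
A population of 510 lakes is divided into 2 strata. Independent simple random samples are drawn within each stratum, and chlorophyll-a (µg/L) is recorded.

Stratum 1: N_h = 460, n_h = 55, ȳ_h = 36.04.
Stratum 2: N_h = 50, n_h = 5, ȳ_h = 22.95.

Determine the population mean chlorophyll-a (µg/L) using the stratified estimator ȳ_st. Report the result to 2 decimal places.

ȳ_st ≈ 34.76

N = Σ N_h = 510. Stratum weights W_h = N_h/N.
ȳ_st = (460·36.04 + 50·22.95) / 510 = 34.7567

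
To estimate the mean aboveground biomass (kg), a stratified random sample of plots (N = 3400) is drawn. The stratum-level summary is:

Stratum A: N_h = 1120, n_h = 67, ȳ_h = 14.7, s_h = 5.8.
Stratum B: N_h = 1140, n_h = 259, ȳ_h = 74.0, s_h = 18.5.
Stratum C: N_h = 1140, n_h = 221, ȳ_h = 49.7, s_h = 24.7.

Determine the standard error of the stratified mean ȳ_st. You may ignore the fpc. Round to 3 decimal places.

V̂(ȳ_st) = Σ W_h² s_h²/n_h, with W_h = N_h/N and N = 3400:
  stratum A: (1120/3400)²·5.8²/67 = 0.0544828
  stratum B: (1140/3400)²·18.5²/259 = 0.148558
  stratum C: (1140/3400)²·24.7²/221 = 0.310351
V̂(ȳ_st) = 0.513392
SE(ȳ_st) = √0.513392 = 0.716514

SE(ȳ_st) ≈ 0.717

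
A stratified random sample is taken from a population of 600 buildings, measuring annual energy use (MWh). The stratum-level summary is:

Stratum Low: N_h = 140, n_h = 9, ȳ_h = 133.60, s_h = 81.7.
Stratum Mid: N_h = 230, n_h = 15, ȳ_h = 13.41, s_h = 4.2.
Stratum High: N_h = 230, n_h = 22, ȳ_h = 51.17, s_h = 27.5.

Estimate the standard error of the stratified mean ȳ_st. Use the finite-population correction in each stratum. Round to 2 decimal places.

SE(ȳ_st) ≈ 6.52

V̂(ȳ_st) = Σ W_h² (1 − n_h/N_h) s_h²/n_h, with W_h = N_h/N and N = 600:
  stratum Low: (140/600)²·(1 − 9/140)·81.7²/9 = 37.7832
  stratum Mid: (230/600)²·(1 − 15/230)·4.2²/15 = 0.161537
  stratum High: (230/600)²·(1 − 22/230)·27.5²/22 = 4.56806
V̂(ȳ_st) = 42.5128
SE(ȳ_st) = √42.5128 = 6.52018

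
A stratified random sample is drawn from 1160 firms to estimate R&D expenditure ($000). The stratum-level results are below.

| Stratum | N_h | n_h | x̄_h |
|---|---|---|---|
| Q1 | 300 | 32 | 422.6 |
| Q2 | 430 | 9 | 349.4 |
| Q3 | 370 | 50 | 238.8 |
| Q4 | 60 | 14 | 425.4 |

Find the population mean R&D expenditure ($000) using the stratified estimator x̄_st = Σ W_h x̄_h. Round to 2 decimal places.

x̄_st ≈ 336.98

N = Σ N_h = 1160. Stratum weights W_h = N_h/N.
x̄_st = (300·422.6 + 430·349.4 + 370·238.8 + 60·425.4) / 1160 = 336.9845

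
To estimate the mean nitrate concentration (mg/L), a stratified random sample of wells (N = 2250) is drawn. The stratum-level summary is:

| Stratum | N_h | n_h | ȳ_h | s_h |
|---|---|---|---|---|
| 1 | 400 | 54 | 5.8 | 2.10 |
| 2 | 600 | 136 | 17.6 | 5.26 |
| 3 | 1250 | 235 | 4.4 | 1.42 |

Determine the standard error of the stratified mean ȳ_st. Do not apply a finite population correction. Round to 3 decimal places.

SE(ȳ_st) ≈ 0.140

V̂(ȳ_st) = Σ W_h² s_h²/n_h, with W_h = N_h/N and N = 2250:
  stratum 1: (400/2250)²·2.10²/54 = 0.00258107
  stratum 2: (600/2250)²·5.26²/136 = 0.0144667
  stratum 3: (1250/2250)²·1.42²/235 = 0.00264828
V̂(ȳ_st) = 0.0196961
SE(ȳ_st) = √0.0196961 = 0.140343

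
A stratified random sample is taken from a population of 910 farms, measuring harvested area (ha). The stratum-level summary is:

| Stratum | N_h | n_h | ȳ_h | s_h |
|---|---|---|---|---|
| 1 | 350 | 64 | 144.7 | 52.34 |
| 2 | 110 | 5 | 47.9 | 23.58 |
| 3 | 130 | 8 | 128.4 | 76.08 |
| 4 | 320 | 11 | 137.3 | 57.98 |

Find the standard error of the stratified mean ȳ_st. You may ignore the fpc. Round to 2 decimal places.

V̂(ȳ_st) = Σ W_h² s_h²/n_h, with W_h = N_h/N and N = 910:
  stratum 1: (350/910)²·52.34²/64 = 6.332
  stratum 2: (110/910)²·23.58²/5 = 1.62488
  stratum 3: (130/910)²·76.08²/8 = 14.7657
  stratum 4: (320/910)²·57.98²/11 = 37.7903
V̂(ȳ_st) = 60.513
SE(ȳ_st) = √60.513 = 7.77901

SE(ȳ_st) ≈ 7.78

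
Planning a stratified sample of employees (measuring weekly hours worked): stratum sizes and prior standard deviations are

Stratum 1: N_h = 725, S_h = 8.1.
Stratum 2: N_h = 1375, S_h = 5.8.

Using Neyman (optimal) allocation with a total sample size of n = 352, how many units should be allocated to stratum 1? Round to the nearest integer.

149

Neyman allocation: n_h = n · N_h S_h / Σ N_i S_i, with n = 352.
  stratum 1: N_h·S_h = 725·8.1 = 5872.50
  stratum 2: N_h·S_h = 1375·5.8 = 7975.00
Σ N_h S_h = 13847.50
n for stratum 1 = 352·5872.50/13847.50 = 149.277 → 149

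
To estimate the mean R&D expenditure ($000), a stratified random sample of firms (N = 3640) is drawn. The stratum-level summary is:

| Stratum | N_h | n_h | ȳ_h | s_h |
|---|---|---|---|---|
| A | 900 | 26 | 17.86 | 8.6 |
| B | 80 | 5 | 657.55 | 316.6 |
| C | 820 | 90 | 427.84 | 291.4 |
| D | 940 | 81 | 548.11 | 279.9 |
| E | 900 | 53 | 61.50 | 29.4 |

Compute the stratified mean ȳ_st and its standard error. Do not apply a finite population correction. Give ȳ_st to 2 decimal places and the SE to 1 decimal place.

ȳ_st = Σ W_h ȳ_h = (900·17.86 + 80·657.55 + 820·427.84 + 940·548.11 + 900·61.50)/3640 = 272.00005
V̂(ȳ_st) = Σ W_h² s_h²/n_h, with W_h = N_h/N and N = 3640:
  stratum A: (900/3640)²·8.6²/26 = 0.173902
  stratum B: (80/3640)²·316.6²/5 = 9.68343
  stratum C: (820/3640)²·291.4²/90 = 47.8808
  stratum D: (940/3640)²·279.9²/81 = 64.5021
  stratum E: (900/3640)²·29.4²/53 = 0.997014
V̂(ȳ_st) = 123.237
SE(ȳ_st) = √123.237 = 11.1012

ȳ_st ≈ 272.00, SE ≈ 11.1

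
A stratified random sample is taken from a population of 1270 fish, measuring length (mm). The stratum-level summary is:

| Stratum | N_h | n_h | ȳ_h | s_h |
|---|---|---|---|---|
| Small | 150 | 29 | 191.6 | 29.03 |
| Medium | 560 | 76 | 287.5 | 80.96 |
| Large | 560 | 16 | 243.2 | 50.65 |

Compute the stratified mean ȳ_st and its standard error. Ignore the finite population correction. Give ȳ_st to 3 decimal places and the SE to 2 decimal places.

ȳ_st ≈ 256.639, SE ≈ 6.95

ȳ_st = Σ W_h ȳ_h = (150·191.6 + 560·287.5 + 560·243.2)/1270 = 256.63937
V̂(ȳ_st) = Σ W_h² s_h²/n_h, with W_h = N_h/N and N = 1270:
  stratum Small: (150/1270)²·29.03²/29 = 0.405388
  stratum Medium: (560/1270)²·80.96²/76 = 16.7686
  stratum Large: (560/1270)²·50.65²/16 = 31.1751
V̂(ȳ_st) = 48.349
SE(ȳ_st) = √48.349 = 6.95335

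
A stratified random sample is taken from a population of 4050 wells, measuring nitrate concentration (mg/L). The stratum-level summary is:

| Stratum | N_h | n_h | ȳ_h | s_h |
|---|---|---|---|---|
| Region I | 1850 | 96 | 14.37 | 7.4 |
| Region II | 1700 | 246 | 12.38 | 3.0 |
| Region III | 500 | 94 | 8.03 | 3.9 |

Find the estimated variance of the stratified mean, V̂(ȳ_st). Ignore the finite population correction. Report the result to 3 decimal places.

V̂(ȳ_st) = Σ W_h² s_h²/n_h, with W_h = N_h/N and N = 4050:
  stratum Region I: (1850/4050)²·7.4²/96 = 0.119022
  stratum Region II: (1700/4050)²·3.0²/246 = 0.00644607
  stratum Region III: (500/4050)²·3.9²/94 = 0.00246622
V̂(ȳ_st) = 0.127934

V̂(ȳ_st) ≈ 0.128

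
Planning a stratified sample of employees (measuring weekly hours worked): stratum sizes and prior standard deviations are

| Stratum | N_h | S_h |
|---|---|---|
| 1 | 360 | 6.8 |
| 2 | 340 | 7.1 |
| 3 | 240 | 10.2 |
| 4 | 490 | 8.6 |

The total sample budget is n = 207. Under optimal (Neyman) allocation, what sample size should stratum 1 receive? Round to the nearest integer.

44

Neyman allocation: n_h = n · N_h S_h / Σ N_i S_i, with n = 207.
  stratum 1: N_h·S_h = 360·6.8 = 2448.00
  stratum 2: N_h·S_h = 340·7.1 = 2414.00
  stratum 3: N_h·S_h = 240·10.2 = 2448.00
  stratum 4: N_h·S_h = 490·8.6 = 4214.00
Σ N_h S_h = 11524.00
n for stratum 1 = 207·2448.00/11524.00 = 43.972 → 44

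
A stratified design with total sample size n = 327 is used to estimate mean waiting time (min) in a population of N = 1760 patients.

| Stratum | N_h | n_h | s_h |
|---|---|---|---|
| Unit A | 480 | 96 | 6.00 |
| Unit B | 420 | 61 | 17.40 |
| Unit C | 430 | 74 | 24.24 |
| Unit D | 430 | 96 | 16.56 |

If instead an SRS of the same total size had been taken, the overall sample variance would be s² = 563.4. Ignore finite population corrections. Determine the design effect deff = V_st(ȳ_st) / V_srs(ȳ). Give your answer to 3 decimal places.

deff ≈ 0.554

V̂(ȳ_st) = Σ W_h² s_h²/n_h, with W_h = N_h/N and N = 1760:
  stratum Unit A: (480/1760)²·6.00²/96 = 0.0278926
  stratum Unit B: (420/1760)²·17.40²/61 = 0.282645
  stratum Unit C: (430/1760)²·24.24²/74 = 0.473964
  stratum Unit D: (430/1760)²·16.56²/96 = 0.170514
V_st = 0.955016
V_srs = s²/n = 563.4/327 = 1.72294
deff = V_st / V_srs = 0.955016/1.72294 = 0.5543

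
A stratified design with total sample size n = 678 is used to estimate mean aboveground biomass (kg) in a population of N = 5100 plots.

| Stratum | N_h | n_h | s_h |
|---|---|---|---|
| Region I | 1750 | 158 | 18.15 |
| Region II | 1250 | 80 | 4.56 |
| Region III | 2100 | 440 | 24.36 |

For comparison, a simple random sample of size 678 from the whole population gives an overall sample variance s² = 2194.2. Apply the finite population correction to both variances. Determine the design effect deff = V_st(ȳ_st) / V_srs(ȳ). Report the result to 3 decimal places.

deff ≈ 0.149

V̂(ȳ_st) = Σ W_h² (1 − n_h/N_h) s_h²/n_h, with W_h = N_h/N and N = 5100:
  stratum Region I: (1750/5100)²·(1 − 158/1750)·18.15²/158 = 0.223325
  stratum Region II: (1250/5100)²·(1 − 80/1250)·4.56²/80 = 0.0146149
  stratum Region III: (2100/5100)²·(1 − 440/2100)·24.36²/440 = 0.180754
V_st = 0.418694
V_srs = (1 − 678/5100)·2194.2/678 = 2.80605
deff = V_st / V_srs = 0.418694/2.80605 = 0.1492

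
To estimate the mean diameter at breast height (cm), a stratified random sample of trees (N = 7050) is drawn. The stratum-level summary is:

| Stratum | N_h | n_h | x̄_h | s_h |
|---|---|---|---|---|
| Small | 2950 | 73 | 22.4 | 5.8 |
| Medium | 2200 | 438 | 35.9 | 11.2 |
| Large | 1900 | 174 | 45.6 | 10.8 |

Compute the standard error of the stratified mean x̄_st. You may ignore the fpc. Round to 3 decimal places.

V̂(x̄_st) = Σ W_h² s_h²/n_h, with W_h = N_h/N and N = 7050:
  stratum Small: (2950/7050)²·5.8²/73 = 0.0806861
  stratum Medium: (2200/7050)²·11.2²/438 = 0.0278888
  stratum Large: (1900/7050)²·10.8²/174 = 0.0486886
V̂(x̄_st) = 0.157263
SE(x̄_st) = √0.157263 = 0.396565

SE(x̄_st) ≈ 0.397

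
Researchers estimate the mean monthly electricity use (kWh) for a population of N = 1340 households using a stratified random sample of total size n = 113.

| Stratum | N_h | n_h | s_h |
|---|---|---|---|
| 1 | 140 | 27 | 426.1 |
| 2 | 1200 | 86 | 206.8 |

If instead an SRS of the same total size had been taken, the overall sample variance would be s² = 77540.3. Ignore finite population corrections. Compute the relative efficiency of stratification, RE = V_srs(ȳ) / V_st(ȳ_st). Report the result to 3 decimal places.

RE ≈ 1.453

V̂(ȳ_st) = Σ W_h² s_h²/n_h, with W_h = N_h/N and N = 1340:
  stratum 1: (140/1340)²·426.1²/27 = 73.4016
  stratum 2: (1200/1340)²·206.8²/86 = 398.8
V_st = 472.202
V_srs = s²/n = 77540.3/113 = 686.197
Relative efficiency = V_srs / V_st = 686.197/472.202 = 1.4532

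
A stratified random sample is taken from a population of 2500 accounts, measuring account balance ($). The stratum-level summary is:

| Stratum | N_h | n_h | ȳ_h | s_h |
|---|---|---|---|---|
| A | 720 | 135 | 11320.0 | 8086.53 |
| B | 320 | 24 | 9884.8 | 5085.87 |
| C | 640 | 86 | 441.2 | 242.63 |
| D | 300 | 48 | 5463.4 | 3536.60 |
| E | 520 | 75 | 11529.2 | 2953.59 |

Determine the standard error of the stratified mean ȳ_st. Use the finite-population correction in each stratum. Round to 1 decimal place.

SE(ȳ_st) ≈ 237.6

V̂(ȳ_st) = Σ W_h² (1 − n_h/N_h) s_h²/n_h, with W_h = N_h/N and N = 2500:
  stratum A: (720/2500)²·(1 − 135/720)·8086.53²/135 = 32643.7
  stratum B: (320/2500)²·(1 − 24/320)·5085.87²/24 = 16333.6
  stratum C: (640/2500)²·(1 − 86/640)·242.63²/86 = 38.8329
  stratum D: (300/2500)²·(1 − 48/300)·3536.60²/48 = 3151.9
  stratum E: (520/2500)²·(1 − 75/520)·2953.59²/75 = 4306.48
V̂(ȳ_st) = 56474.4
SE(ȳ_st) = √56474.4 = 237.644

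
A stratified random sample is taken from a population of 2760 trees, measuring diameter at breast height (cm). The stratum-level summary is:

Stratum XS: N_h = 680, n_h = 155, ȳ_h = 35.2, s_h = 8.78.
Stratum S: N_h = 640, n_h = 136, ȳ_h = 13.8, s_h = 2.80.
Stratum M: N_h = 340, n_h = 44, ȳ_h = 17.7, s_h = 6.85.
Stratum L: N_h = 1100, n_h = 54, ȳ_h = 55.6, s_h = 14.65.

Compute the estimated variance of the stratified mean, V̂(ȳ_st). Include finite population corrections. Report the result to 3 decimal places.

V̂(ȳ_st) ≈ 0.640

V̂(ȳ_st) = Σ W_h² (1 − n_h/N_h) s_h²/n_h, with W_h = N_h/N and N = 2760:
  stratum XS: (680/2760)²·(1 − 155/680)·8.78²/155 = 0.0233081
  stratum S: (640/2760)²·(1 − 136/640)·2.80²/136 = 0.00244101
  stratum M: (340/2760)²·(1 − 44/340)·6.85²/44 = 0.014089
  stratum L: (1100/2760)²·(1 − 54/1100)·14.65²/54 = 0.600327
V̂(ȳ_st) = 0.640165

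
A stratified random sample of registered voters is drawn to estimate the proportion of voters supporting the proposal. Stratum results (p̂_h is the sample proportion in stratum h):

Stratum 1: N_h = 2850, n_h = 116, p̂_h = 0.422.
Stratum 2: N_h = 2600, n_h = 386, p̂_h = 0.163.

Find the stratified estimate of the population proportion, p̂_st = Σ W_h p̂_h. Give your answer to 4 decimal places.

N = 5450; stratum weights W_h = N_h/N.
p̂_st = Σ W_h p̂_h = (2850·0.422 + 2600·0.163)/5450 = 0.29844

p̂_st ≈ 0.2984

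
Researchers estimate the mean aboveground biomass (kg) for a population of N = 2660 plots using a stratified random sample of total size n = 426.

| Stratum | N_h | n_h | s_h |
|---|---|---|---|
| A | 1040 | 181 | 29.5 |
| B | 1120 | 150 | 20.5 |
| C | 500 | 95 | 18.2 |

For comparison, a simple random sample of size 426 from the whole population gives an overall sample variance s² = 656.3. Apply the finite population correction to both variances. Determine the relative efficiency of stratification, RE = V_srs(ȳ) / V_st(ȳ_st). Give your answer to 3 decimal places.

RE ≈ 1.138

V̂(ȳ_st) = Σ W_h² (1 − n_h/N_h) s_h²/n_h, with W_h = N_h/N and N = 2660:
  stratum A: (1040/2660)²·(1 − 181/1040)·29.5²/181 = 0.607056
  stratum B: (1120/2660)²·(1 − 150/1120)·20.5²/150 = 0.430173
  stratum C: (500/2660)²·(1 − 95/500)·18.2²/95 = 0.0997886
V_st = 1.13702
V_srs = (1 − 426/2660)·656.3/426 = 1.29388
Relative efficiency = V_srs / V_st = 1.29388/1.13702 = 1.1380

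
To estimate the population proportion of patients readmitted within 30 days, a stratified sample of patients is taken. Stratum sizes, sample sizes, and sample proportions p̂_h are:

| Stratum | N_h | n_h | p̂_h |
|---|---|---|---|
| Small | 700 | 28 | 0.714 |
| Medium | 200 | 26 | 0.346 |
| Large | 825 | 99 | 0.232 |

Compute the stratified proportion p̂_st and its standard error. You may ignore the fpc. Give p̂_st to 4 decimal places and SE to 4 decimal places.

p̂_st ≈ 0.4408, SE ≈ 0.0422

N = 1725; stratum weights W_h = N_h/N.
p̂_st = Σ W_h p̂_h = (700·0.714 + 200·0.346 + 825·0.232)/1725 = 0.44081
V̂(p̂_st) = Σ W_h² p̂_h(1−p̂_h)/(n_h−1):
  stratum Small: (700/1725)²·0.714·0.286/27 = 0.00124543
  stratum Medium: (200/1725)²·0.346·0.654/25 = 0.000121673
  stratum Large: (825/1725)²·0.232·0.768/98 = 0.000415865
V̂(p̂_st) = 0.00178297; SE = √V̂ = 0.0422252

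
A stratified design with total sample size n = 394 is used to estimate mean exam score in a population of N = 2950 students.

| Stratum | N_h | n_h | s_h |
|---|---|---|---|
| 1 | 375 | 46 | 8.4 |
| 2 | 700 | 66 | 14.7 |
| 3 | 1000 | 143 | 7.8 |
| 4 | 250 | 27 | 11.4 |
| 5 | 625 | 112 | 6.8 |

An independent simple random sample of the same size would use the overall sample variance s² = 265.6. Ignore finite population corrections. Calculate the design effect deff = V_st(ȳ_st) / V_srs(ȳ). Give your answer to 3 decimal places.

deff ≈ 0.462

V̂(ȳ_st) = Σ W_h² s_h²/n_h, with W_h = N_h/N and N = 2950:
  stratum 1: (375/2950)²·8.4²/46 = 0.0247867
  stratum 2: (700/2950)²·14.7²/66 = 0.18435
  stratum 3: (1000/2950)²·7.8²/143 = 0.0488888
  stratum 4: (250/2950)²·11.4²/27 = 0.0345686
  stratum 5: (625/2950)²·6.8²/112 = 0.0185317
V_st = 0.311126
V_srs = s²/n = 265.6/394 = 0.674112
deff = V_st / V_srs = 0.311126/0.674112 = 0.4615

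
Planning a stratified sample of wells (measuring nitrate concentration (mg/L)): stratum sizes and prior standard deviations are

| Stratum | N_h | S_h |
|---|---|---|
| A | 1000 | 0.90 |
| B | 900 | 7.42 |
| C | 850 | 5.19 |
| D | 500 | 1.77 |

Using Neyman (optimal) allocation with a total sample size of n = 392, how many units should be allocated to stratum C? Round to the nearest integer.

134

Neyman allocation: n_h = n · N_h S_h / Σ N_i S_i, with n = 392.
  stratum A: N_h·S_h = 1000·0.90 = 900.00
  stratum B: N_h·S_h = 900·7.42 = 6678.00
  stratum C: N_h·S_h = 850·5.19 = 4411.50
  stratum D: N_h·S_h = 500·1.77 = 885.00
Σ N_h S_h = 12874.50
n for stratum C = 392·4411.50/12874.50 = 134.320 → 134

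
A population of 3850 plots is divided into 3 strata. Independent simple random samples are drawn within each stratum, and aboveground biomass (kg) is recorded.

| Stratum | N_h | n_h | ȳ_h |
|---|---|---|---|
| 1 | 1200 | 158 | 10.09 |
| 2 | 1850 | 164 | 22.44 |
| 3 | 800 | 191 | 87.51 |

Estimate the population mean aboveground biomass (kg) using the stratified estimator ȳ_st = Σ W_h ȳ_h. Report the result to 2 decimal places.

ȳ_st ≈ 32.11

N = Σ N_h = 3850. Stratum weights W_h = N_h/N.
ȳ_st = (1200·10.09 + 1850·22.44 + 800·87.51) / 3850 = 32.1117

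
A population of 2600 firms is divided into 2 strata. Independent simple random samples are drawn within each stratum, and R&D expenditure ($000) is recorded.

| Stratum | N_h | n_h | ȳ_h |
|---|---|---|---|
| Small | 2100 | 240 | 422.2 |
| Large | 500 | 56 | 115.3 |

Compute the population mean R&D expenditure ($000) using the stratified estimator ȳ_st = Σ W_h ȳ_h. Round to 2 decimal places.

ȳ_st ≈ 363.18

N = Σ N_h = 2600. Stratum weights W_h = N_h/N.
ȳ_st = (2100·422.2 + 500·115.3) / 2600 = 363.1808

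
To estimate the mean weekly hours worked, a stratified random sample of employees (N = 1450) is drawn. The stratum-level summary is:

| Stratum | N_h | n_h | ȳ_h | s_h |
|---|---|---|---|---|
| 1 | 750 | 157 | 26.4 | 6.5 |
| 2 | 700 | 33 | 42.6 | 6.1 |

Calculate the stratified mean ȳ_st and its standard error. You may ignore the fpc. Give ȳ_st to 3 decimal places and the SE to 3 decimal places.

ȳ_st ≈ 34.221, SE ≈ 0.579

ȳ_st = Σ W_h ȳ_h = (750·26.4 + 700·42.6)/1450 = 34.22069
V̂(ȳ_st) = Σ W_h² s_h²/n_h, with W_h = N_h/N and N = 1450:
  stratum 1: (750/1450)²·6.5²/157 = 0.0719969
  stratum 2: (700/1450)²·6.1²/33 = 0.262788
V̂(ȳ_st) = 0.334785
SE(ȳ_st) = √0.334785 = 0.578606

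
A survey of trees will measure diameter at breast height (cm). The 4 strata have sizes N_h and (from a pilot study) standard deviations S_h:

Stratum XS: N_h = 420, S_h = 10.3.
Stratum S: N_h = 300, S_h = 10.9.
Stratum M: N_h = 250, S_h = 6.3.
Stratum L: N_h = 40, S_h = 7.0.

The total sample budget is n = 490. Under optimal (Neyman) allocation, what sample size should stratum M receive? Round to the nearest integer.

Neyman allocation: n_h = n · N_h S_h / Σ N_i S_i, with n = 490.
  stratum XS: N_h·S_h = 420·10.3 = 4326.00
  stratum S: N_h·S_h = 300·10.9 = 3270.00
  stratum M: N_h·S_h = 250·6.3 = 1575.00
  stratum L: N_h·S_h = 40·7.0 = 280.00
Σ N_h S_h = 9451.00
n for stratum M = 490·1575.00/9451.00 = 81.658 → 82

82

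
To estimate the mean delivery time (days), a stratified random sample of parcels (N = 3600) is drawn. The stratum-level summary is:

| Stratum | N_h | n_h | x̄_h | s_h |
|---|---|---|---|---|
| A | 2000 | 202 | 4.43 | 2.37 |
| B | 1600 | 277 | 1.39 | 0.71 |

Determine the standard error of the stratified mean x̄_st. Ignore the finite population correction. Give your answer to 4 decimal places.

V̂(x̄_st) = Σ W_h² s_h²/n_h, with W_h = N_h/N and N = 3600:
  stratum A: (2000/3600)²·2.37²/202 = 0.00858223
  stratum B: (1600/3600)²·0.71²/277 = 0.000359478
V̂(x̄_st) = 0.00894171
SE(x̄_st) = √0.00894171 = 0.0945606

SE(x̄_st) ≈ 0.0946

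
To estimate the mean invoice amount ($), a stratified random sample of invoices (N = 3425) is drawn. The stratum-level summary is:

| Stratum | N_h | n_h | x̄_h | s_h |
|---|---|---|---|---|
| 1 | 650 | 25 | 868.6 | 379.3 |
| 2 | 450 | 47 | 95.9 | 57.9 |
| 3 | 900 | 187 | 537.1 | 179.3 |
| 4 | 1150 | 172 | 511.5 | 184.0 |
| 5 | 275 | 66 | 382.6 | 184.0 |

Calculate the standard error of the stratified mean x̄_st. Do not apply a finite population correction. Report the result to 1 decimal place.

V̂(x̄_st) = Σ W_h² s_h²/n_h, with W_h = N_h/N and N = 3425:
  stratum 1: (650/3425)²·379.3²/25 = 207.268
  stratum 2: (450/3425)²·57.9²/47 = 1.2313
  stratum 3: (900/3425)²·179.3²/187 = 11.8709
  stratum 4: (1150/3425)²·184.0²/172 = 22.1912
  stratum 5: (275/3425)²·184.0²/66 = 3.30701
V̂(x̄_st) = 245.868
SE(x̄_st) = √245.868 = 15.6802

SE(x̄_st) ≈ 15.7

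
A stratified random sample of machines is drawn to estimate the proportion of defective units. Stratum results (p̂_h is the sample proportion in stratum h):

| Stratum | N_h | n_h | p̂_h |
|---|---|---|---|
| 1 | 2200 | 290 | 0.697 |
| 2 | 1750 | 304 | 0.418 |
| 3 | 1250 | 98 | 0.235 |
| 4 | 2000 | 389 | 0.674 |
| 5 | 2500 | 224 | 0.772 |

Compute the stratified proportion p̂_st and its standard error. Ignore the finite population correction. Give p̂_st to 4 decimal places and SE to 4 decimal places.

N = 9700; stratum weights W_h = N_h/N.
p̂_st = Σ W_h p̂_h = (2200·0.697 + 1750·0.418 + 1250·0.235 + 2000·0.674 + 2500·0.772)/9700 = 0.60172
V̂(p̂_st) = Σ W_h² p̂_h(1−p̂_h)/(n_h−1):
  stratum 1: (2200/9700)²·0.697·0.303/289 = 3.75906e-05
  stratum 2: (1750/9700)²·0.418·0.582/303 = 2.6133e-05
  stratum 3: (1250/9700)²·0.235·0.765/97 = 3.07776e-05
  stratum 4: (2000/9700)²·0.674·0.326/388 = 2.40748e-05
  stratum 5: (2500/9700)²·0.772·0.228/223 = 5.24305e-05
V̂(p̂_st) = 0.000171006; SE = √V̂ = 0.0130769

p̂_st ≈ 0.6017, SE ≈ 0.0131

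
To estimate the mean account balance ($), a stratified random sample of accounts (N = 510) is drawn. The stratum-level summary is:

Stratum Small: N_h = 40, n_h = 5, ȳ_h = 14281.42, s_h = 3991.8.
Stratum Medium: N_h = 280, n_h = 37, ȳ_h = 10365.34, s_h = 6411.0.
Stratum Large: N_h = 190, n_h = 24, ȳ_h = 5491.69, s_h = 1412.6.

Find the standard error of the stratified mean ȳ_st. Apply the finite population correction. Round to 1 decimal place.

SE(ȳ_st) ≈ 563.8

V̂(ȳ_st) = Σ W_h² (1 − n_h/N_h) s_h²/n_h, with W_h = N_h/N and N = 510:
  stratum Small: (40/510)²·(1 − 5/40)·3991.8²/5 = 17153.6
  stratum Medium: (280/510)²·(1 − 37/280)·6411.0²/37 = 290585
  stratum Large: (190/510)²·(1 − 24/190)·1412.6²/24 = 10082
V̂(ȳ_st) = 317821
SE(ȳ_st) = √317821 = 563.756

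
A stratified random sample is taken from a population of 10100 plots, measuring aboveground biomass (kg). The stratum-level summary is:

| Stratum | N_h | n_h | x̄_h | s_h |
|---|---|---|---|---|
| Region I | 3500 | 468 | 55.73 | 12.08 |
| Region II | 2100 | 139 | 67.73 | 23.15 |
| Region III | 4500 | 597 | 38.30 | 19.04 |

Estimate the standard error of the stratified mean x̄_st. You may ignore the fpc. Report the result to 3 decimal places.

V̂(x̄_st) = Σ W_h² s_h²/n_h, with W_h = N_h/N and N = 10100:
  stratum Region I: (3500/10100)²·12.08²/468 = 0.0374439
  stratum Region II: (2100/10100)²·23.15²/139 = 0.16668
  stratum Region III: (4500/10100)²·19.04²/597 = 0.120543
V̂(x̄_st) = 0.324667
SE(x̄_st) = √0.324667 = 0.569795

SE(x̄_st) ≈ 0.570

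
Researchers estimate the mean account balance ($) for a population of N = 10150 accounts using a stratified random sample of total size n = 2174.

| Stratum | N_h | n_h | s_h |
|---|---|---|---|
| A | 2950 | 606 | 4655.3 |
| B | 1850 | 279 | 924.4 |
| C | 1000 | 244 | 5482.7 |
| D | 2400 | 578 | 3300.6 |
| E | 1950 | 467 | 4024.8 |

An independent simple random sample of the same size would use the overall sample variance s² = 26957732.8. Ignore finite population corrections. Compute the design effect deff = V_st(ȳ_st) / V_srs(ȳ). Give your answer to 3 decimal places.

V̂(ȳ_st) = Σ W_h² s_h²/n_h, with W_h = N_h/N and N = 10150:
  stratum A: (2950/10150)²·4655.3²/606 = 3020.89
  stratum B: (1850/10150)²·924.4²/279 = 101.748
  stratum C: (1000/10150)²·5482.7²/244 = 1195.82
  stratum D: (2400/10150)²·3300.6²/578 = 1053.78
  stratum E: (1950/10150)²·4024.8²/467 = 1280.29
V_st = 6652.53
V_srs = s²/n = 26957732.8/2174 = 12400.1
deff = V_st / V_srs = 6652.53/12400.1 = 0.5365

deff ≈ 0.536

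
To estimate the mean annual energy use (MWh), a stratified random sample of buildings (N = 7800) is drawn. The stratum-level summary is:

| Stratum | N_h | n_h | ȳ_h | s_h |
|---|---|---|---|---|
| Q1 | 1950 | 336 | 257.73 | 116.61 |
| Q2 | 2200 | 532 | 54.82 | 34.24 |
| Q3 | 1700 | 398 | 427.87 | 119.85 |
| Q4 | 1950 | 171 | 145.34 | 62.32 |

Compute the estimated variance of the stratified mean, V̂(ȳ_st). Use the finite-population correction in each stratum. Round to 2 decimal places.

V̂(ȳ_st) ≈ 4.83

V̂(ȳ_st) = Σ W_h² (1 − n_h/N_h) s_h²/n_h, with W_h = N_h/N and N = 7800:
  stratum Q1: (1950/7800)²·(1 − 336/1950)·116.61²/336 = 2.09354
  stratum Q2: (2200/7800)²·(1 − 532/2200)·34.24²/532 = 0.132918
  stratum Q3: (1700/7800)²·(1 − 398/1700)·119.85²/398 = 1.313
  stratum Q4: (1950/7800)²·(1 − 171/1950)·62.32²/171 = 1.29503
V̂(ȳ_st) = 4.83449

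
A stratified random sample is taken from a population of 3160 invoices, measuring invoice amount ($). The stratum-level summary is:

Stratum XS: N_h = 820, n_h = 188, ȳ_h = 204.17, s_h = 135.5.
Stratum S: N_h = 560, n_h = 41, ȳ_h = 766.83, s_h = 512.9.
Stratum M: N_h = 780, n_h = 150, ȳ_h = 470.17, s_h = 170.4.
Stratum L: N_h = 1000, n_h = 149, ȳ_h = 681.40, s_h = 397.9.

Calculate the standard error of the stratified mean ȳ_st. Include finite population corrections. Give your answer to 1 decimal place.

V̂(ȳ_st) = Σ W_h² (1 − n_h/N_h) s_h²/n_h, with W_h = N_h/N and N = 3160:
  stratum XS: (820/3160)²·(1 − 188/820)·135.5²/188 = 5.06848
  stratum S: (560/3160)²·(1 − 41/560)·512.9²/41 = 186.751
  stratum M: (780/3160)²·(1 − 150/780)·170.4²/150 = 9.52596
  stratum L: (1000/3160)²·(1 − 149/1000)·397.9²/149 = 90.556
V̂(ȳ_st) = 291.901
SE(ȳ_st) = √291.901 = 17.0851

SE(ȳ_st) ≈ 17.1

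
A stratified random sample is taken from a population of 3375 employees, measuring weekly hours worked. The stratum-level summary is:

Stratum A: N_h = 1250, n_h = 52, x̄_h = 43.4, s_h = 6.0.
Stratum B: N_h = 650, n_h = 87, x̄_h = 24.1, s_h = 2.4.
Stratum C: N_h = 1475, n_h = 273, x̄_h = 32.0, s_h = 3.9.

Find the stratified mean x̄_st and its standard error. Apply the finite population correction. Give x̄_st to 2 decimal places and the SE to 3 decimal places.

x̄_st = Σ W_h x̄_h = (1250·43.4 + 650·24.1 + 1475·32.0)/3375 = 34.70074
V̂(x̄_st) = Σ W_h² (1 − n_h/N_h) s_h²/n_h, with W_h = N_h/N and N = 3375:
  stratum A: (1250/3375)²·(1 − 52/1250)·6.0²/52 = 0.0910161
  stratum B: (650/3375)²·(1 − 87/650)·2.4²/87 = 0.00212705
  stratum C: (1475/3375)²·(1 − 273/1475)·3.9²/273 = 0.00867192
V̂(x̄_st) = 0.101815
SE(x̄_st) = √0.101815 = 0.319085

x̄_st ≈ 34.70, SE ≈ 0.319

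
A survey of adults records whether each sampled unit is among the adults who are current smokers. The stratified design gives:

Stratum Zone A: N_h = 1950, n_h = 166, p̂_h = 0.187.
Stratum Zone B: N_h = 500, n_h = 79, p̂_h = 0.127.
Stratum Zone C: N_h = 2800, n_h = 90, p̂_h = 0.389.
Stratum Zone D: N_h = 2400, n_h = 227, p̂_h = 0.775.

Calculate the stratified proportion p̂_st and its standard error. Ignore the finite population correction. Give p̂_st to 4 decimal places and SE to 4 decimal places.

N = 7650; stratum weights W_h = N_h/N.
p̂_st = Σ W_h p̂_h = (1950·0.187 + 500·0.127 + 2800·0.389 + 2400·0.775)/7650 = 0.44148
V̂(p̂_st) = Σ W_h² p̂_h(1−p̂_h)/(n_h−1):
  stratum Zone A: (1950/7650)²·0.187·0.813/165 = 5.9868e-05
  stratum Zone B: (500/7650)²·0.127·0.873/78 = 6.07212e-06
  stratum Zone C: (2800/7650)²·0.389·0.611/89 = 0.000357762
  stratum Zone D: (2400/7650)²·0.775·0.225/226 = 7.59408e-05
V̂(p̂_st) = 0.000499643; SE = √V̂ = 0.0223527

p̂_st ≈ 0.4415, SE ≈ 0.0224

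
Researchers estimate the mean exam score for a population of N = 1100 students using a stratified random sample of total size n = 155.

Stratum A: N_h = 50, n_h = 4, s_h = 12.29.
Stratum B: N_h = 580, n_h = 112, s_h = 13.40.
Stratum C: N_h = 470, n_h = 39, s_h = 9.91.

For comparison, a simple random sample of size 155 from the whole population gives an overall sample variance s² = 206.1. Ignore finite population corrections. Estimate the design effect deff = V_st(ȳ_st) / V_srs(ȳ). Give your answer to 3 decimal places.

V̂(ȳ_st) = Σ W_h² s_h²/n_h, with W_h = N_h/N and N = 1100:
  stratum A: (50/1100)²·12.29²/4 = 0.0780186
  stratum B: (580/1100)²·13.40²/112 = 0.44572
  stratum C: (470/1100)²·9.91²/39 = 0.45972
V_st = 0.983458
V_srs = s²/n = 206.1/155 = 1.32968
deff = V_st / V_srs = 0.983458/1.32968 = 0.7396

deff ≈ 0.740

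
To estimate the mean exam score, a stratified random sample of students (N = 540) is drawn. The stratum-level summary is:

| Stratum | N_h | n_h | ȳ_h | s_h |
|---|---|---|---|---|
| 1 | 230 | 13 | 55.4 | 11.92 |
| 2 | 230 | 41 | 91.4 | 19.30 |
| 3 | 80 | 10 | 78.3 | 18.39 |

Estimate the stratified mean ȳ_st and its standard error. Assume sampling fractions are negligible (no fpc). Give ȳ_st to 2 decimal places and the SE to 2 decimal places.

ȳ_st ≈ 74.13, SE ≈ 2.09

ȳ_st = Σ W_h ȳ_h = (230·55.4 + 230·91.4 + 80·78.3)/540 = 74.12593
V̂(ȳ_st) = Σ W_h² s_h²/n_h, with W_h = N_h/N and N = 540:
  stratum 1: (230/540)²·11.92²/13 = 1.98279
  stratum 2: (230/540)²·19.30²/41 = 1.64816
  stratum 3: (80/540)²·18.39²/10 = 0.74226
V̂(ȳ_st) = 4.37321
SE(ȳ_st) = √4.37321 = 2.09122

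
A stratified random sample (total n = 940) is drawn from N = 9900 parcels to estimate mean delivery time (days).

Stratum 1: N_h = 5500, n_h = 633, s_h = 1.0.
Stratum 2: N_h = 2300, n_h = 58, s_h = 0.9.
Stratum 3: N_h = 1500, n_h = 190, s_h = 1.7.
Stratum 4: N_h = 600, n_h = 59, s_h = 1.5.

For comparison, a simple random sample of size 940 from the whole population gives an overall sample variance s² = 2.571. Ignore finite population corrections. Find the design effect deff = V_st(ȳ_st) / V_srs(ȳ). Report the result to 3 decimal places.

V̂(ȳ_st) = Σ W_h² s_h²/n_h, with W_h = N_h/N and N = 9900:
  stratum 1: (5500/9900)²·1.0²/633 = 0.000487586
  stratum 2: (2300/9900)²·0.9²/58 = 0.000753776
  stratum 3: (1500/9900)²·1.7²/190 = 0.000349186
  stratum 4: (600/9900)²·1.5²/59 = 0.000140076
V_st = 0.00173062
V_srs = s²/n = 2.571/940 = 0.00273511
deff = V_st / V_srs = 0.00173062/0.00273511 = 0.6327

deff ≈ 0.633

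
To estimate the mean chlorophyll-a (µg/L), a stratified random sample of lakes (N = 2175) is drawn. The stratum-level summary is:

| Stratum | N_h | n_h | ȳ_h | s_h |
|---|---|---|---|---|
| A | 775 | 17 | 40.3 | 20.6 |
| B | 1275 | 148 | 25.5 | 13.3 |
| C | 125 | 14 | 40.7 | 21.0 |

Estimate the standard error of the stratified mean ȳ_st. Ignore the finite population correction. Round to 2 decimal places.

V̂(ȳ_st) = Σ W_h² s_h²/n_h, with W_h = N_h/N and N = 2175:
  stratum A: (775/2175)²·20.6²/17 = 3.16935
  stratum B: (1275/2175)²·13.3²/148 = 0.410718
  stratum C: (125/2175)²·21.0²/14 = 0.104043
V̂(ȳ_st) = 3.68411
SE(ȳ_st) = √3.68411 = 1.9194

SE(ȳ_st) ≈ 1.92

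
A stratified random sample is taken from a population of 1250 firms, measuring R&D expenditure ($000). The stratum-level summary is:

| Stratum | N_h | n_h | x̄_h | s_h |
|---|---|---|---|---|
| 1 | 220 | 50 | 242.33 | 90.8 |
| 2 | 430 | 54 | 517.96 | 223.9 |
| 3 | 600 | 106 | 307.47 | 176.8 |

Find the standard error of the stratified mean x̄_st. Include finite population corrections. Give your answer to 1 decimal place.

V̂(x̄_st) = Σ W_h² (1 − n_h/N_h) s_h²/n_h, with W_h = N_h/N and N = 1250:
  stratum 1: (220/1250)²·(1 − 50/220)·90.8²/50 = 3.94687
  stratum 2: (430/1250)²·(1 − 54/430)·223.9²/54 = 96.0618
  stratum 3: (600/1250)²·(1 − 106/600)·176.8²/106 = 55.9393
V̂(x̄_st) = 155.948
SE(x̄_st) = √155.948 = 12.4879

SE(x̄_st) ≈ 12.5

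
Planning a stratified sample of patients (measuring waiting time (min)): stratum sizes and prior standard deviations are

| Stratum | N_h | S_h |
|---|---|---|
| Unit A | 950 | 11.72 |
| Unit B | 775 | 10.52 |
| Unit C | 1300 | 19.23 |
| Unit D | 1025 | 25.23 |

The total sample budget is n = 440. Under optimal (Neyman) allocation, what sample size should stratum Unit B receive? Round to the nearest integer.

Neyman allocation: n_h = n · N_h S_h / Σ N_i S_i, with n = 440.
  stratum Unit A: N_h·S_h = 950·11.72 = 11134.00
  stratum Unit B: N_h·S_h = 775·10.52 = 8153.00
  stratum Unit C: N_h·S_h = 1300·19.23 = 24999.00
  stratum Unit D: N_h·S_h = 1025·25.23 = 25860.75
Σ N_h S_h = 70146.75
n for stratum Unit B = 440·8153.00/70146.75 = 51.140 → 51

51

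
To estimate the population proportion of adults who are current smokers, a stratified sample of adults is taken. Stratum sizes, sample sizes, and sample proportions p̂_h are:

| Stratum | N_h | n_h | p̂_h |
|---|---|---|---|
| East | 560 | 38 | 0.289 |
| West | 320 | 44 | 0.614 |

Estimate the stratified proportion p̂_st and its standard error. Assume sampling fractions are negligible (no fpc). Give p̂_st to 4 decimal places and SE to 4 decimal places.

p̂_st ≈ 0.4072, SE ≈ 0.0546

N = 880; stratum weights W_h = N_h/N.
p̂_st = Σ W_h p̂_h = (560·0.289 + 320·0.614)/880 = 0.40718
V̂(p̂_st) = Σ W_h² p̂_h(1−p̂_h)/(n_h−1):
  stratum East: (560/880)²·0.289·0.711/37 = 0.00224893
  stratum West: (320/880)²·0.614·0.386/43 = 0.000728823
V̂(p̂_st) = 0.00297776; SE = √V̂ = 0.0545688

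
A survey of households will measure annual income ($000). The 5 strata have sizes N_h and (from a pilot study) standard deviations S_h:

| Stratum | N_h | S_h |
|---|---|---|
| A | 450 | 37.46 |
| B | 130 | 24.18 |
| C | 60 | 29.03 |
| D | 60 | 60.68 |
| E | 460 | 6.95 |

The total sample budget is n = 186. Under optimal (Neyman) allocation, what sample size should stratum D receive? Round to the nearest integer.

Neyman allocation: n_h = n · N_h S_h / Σ N_i S_i, with n = 186.
  stratum A: N_h·S_h = 450·37.46 = 16857.00
  stratum B: N_h·S_h = 130·24.18 = 3143.40
  stratum C: N_h·S_h = 60·29.03 = 1741.80
  stratum D: N_h·S_h = 60·60.68 = 3640.80
  stratum E: N_h·S_h = 460·6.95 = 3197.00
Σ N_h S_h = 28580.00
n for stratum D = 186·3640.80/28580.00 = 23.694 → 24

24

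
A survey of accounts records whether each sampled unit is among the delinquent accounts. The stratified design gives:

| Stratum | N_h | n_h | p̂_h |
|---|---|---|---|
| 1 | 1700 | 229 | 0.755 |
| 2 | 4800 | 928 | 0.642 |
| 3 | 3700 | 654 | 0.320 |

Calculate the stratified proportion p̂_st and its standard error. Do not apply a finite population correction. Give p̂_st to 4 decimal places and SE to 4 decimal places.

p̂_st ≈ 0.5440, SE ≈ 0.0110

N = 10200; stratum weights W_h = N_h/N.
p̂_st = Σ W_h p̂_h = (1700·0.755 + 4800·0.642 + 3700·0.320)/10200 = 0.54403
V̂(p̂_st) = Σ W_h² p̂_h(1−p̂_h)/(n_h−1):
  stratum 1: (1700/10200)²·0.755·0.245/228 = 2.25359e-05
  stratum 2: (4800/10200)²·0.642·0.358/927 = 5.49061e-05
  stratum 3: (3700/10200)²·0.320·0.680/653 = 4.38479e-05
V̂(p̂_st) = 0.00012129; SE = √V̂ = 0.0110132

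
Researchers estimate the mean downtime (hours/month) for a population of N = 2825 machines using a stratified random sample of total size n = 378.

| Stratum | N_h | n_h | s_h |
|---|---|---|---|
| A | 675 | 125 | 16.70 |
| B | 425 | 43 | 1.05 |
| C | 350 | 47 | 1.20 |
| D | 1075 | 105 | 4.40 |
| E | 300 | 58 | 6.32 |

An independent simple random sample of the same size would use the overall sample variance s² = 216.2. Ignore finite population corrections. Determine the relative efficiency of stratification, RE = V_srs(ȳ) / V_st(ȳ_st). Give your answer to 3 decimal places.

V̂(ȳ_st) = Σ W_h² s_h²/n_h, with W_h = N_h/N and N = 2825:
  stratum A: (675/2825)²·16.70²/125 = 0.127378
  stratum B: (425/2825)²·1.05²/43 = 0.000580298
  stratum C: (350/2825)²·1.20²/47 = 0.000470288
  stratum D: (1075/2825)²·4.40²/105 = 0.0266991
  stratum E: (300/2825)²·6.32²/58 = 0.00776626
V_st = 0.162894
V_srs = s²/n = 216.2/378 = 0.571958
Relative efficiency = V_srs / V_st = 0.571958/0.162894 = 3.5112

RE ≈ 3.511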